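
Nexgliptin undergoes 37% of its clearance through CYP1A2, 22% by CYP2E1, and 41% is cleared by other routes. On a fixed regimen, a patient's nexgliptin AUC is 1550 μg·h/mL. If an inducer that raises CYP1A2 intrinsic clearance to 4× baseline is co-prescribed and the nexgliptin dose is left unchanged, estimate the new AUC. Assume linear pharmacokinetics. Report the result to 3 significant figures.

735 μg·h/mL

CYP1A2: 0.37 × 4 = 1.48
CYP2E1: 0.22 (unchanged)
Other: 0.41 (unchanged)
New clearance relative to baseline: 1.48 + 0.22 + 0.41 = 2.11.
With dosing unchanged, AUC scales as 1/CL: 1550 / 2.11 = 735 μg·h/mL.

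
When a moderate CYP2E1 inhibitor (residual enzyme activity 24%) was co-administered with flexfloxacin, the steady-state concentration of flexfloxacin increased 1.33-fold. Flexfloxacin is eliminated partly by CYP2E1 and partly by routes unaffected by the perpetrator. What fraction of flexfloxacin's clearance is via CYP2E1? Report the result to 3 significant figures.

Let fm be the CYP2E1 fraction. New clearance relative to baseline = fm × 0.24 + (1 − fm).
Steady-state concentration ratio = 1 / (new CL fraction), so new CL fraction = 1 / 1.33 = 0.7519.
fm × 0.24 + 1 − fm = 0.7519  ⇒  fm × (0.24 − 1) = −0.2481  ⇒  fm = 0.326.

0.326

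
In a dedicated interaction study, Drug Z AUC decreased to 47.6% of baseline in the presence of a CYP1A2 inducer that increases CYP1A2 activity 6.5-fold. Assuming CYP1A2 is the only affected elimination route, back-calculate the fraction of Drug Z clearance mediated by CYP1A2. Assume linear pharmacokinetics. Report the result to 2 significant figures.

Let x = fm,CYP1A2. Because AUC ∝ 1/CL, relative clearance rose to 1/0.476 = 2.101.
Setting x·6.5 + (1 − x) = 2.101 and solving: x = (2.101 − 1)/(6.5 − 1) = 0.20.

0.20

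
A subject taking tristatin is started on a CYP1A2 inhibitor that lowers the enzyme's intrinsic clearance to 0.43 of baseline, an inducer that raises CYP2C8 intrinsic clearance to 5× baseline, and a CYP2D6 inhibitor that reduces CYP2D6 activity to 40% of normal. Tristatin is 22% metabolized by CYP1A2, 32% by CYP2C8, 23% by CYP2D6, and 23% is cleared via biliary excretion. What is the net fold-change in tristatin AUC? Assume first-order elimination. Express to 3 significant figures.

0.496

The CYP1A2 pathway (22% of clearance) drops to 0.43× activity: 0.22 × 0.43 = 0.0946.
The CYP2C8 pathway (32% of clearance) is boosted to 5× activity: 0.32 × 5 = 1.6.
The CYP2D6 pathway (23% of clearance) falls to 0.4× activity: 0.23 × 0.4 = 0.092.
Non-CYP routes (23%) are unchanged.
New clearance relative to baseline: 0.0946 + 1.6 + 0.092 + 0.23 = 2.0166.
AUC ∝ 1/CL: fold-change = 1 / 2.0166 = 0.496.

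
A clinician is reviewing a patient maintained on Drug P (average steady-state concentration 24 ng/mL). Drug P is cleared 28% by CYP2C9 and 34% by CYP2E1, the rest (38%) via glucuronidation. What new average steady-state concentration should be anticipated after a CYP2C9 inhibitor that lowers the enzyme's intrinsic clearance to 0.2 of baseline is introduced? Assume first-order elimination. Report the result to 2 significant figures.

The CYP2C9 pathway (28% of clearance) is reduced to 0.2× activity: 0.28 × 0.2 = 0.056.
CYP2E1 (34%) and the residual 38% are unaffected.
New clearance relative to baseline: 0.056 + 0.34 + 0.38 = 0.776.
With dosing unchanged, average steady-state concentration scales as 1/CL: 24 / 0.776 = 31 ng/mL.

31 ng/mL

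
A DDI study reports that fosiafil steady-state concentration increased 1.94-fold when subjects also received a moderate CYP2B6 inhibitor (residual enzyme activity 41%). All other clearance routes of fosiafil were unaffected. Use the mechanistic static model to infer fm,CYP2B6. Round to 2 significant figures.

0.82

Call the CYP2B6 fraction fm. After the interaction, CL_new/CL_old = fm × 0.41 + (1 − fm).
Steady-state concentration ratio = 1 / (new CL fraction), so new CL fraction = 1 / 1.94 = 0.5155.
fm × 0.41 + 1 − fm = 0.5155  ⇒  fm × (0.41 − 1) = −0.4845  ⇒  fm = 0.82.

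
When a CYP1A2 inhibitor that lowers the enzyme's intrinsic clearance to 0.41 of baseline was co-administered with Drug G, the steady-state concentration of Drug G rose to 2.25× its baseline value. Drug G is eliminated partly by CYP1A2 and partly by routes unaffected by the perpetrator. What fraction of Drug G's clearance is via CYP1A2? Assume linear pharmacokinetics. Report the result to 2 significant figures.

0.94

CL'/CL = 1 / 2.25 = 0.4444
0.41·fm + (1 − fm) = 0.4444
fm = (0.4444 − 1) / (0.41 − 1) = 0.94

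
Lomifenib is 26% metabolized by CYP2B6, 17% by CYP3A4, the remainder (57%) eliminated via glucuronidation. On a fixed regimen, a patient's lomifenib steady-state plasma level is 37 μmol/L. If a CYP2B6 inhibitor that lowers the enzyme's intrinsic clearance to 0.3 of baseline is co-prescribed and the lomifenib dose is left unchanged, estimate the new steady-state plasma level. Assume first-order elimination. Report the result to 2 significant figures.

45 μmol/L

The CYP2B6 pathway (26% of clearance) is reduced to 0.3× activity: 0.26 × 0.3 = 0.078.
CYP3A4 (17%) and the residual 57% are unaffected.
CL_new/CL_old = 0.078 + 0.17 + 0.57 = 0.818.
Steady-state plasma level ∝ 1/CL, so new value = 37 / 0.818 = 45 μmol/L.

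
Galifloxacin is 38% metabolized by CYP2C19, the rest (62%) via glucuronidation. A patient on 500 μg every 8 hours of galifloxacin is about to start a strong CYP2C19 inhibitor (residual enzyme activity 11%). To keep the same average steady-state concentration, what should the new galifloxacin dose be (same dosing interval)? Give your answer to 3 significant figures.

The CYP2C19 pathway (38% of clearance) is reduced to 0.11× activity: 0.38 × 0.11 = 0.0418.
Non-CYP routes (62%) are unchanged.
Relative clearance = 0.0418 + 0.62 = 0.6618.
Css,avg = (dose rate)/CL, so holding Css fixed requires dose ∝ CL: 500 × 0.6618 = 331 μg.

331 μg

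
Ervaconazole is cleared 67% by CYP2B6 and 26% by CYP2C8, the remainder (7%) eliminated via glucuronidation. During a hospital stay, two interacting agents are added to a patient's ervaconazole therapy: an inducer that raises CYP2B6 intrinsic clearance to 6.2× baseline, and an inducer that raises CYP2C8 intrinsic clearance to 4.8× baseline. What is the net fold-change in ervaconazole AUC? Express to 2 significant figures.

0.18

The CYP2B6 pathway (67% of clearance) increases to 6.2× activity: 0.67 × 6.2 = 4.154.
The CYP2C8 pathway (26% of clearance) rises to 4.8× activity: 0.26 × 4.8 = 1.248.
The remaining 7% of clearance is unaffected.
Relative clearance = 4.154 + 1.248 + 0.07 = 5.472.
Because AUC varies inversely with clearance, the combined effect is 1 / 5.472 = 0.18.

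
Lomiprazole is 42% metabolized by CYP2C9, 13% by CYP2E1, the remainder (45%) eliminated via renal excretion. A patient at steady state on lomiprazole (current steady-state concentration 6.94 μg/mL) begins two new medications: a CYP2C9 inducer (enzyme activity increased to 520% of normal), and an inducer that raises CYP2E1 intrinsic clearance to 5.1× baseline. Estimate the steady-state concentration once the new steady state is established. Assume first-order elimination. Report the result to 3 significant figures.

The CYP2C9 pathway (42% of clearance) increases to 5.2× activity: 0.42 × 5.2 = 2.184.
The CYP2E1 pathway (13% of clearance) rises to 5.1× activity: 0.13 × 5.1 = 0.663.
The remaining 45% of clearance is unaffected.
New clearance relative to baseline: 2.184 + 0.663 + 0.45 = 3.297.
New steady-state concentration = 6.94 / 3.297 = 2.10 μg/mL (concentration scales inversely with clearance).

2.10 μg/mL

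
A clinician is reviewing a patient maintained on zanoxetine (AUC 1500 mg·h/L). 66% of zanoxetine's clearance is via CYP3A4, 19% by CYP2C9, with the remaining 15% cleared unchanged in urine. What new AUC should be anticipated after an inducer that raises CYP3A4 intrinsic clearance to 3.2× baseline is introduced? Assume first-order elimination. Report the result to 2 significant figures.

The CYP3A4 pathway (66% of clearance) rises to 3.2× activity: 0.66 × 3.2 = 2.112.
CYP2C9 (19%) and the residual 15% are unaffected.
Relative clearance = 2.112 + 0.19 + 0.15 = 2.452.
With dosing unchanged, AUC scales as 1/CL: 1500 / 2.452 = 6.1 × 10² mg·h/L.

6.1 × 10² mg·h/L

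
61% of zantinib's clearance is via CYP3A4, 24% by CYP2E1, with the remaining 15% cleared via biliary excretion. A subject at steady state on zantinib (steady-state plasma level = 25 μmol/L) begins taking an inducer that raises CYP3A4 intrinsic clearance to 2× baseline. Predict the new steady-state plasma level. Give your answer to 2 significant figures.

16 μmol/L

CYP3A4: 0.61 × 2 = 1.22
CYP2E1: 0.24 (unchanged)
Other: 0.15 (unchanged)
CL_new/CL_old = 1.22 + 0.24 + 0.15 = 1.61.
New steady-state plasma level = baseline ÷ relative clearance = 25 / 1.61 = 16 μmol/L.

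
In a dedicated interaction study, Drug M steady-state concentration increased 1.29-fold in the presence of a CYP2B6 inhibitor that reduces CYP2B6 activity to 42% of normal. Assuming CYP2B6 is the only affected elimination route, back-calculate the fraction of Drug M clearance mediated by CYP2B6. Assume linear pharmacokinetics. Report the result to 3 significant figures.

0.388

Let fm be the CYP2B6 fraction. New clearance relative to baseline = fm × 0.42 + (1 − fm).
Steady-state concentration ratio = 1 / (new CL fraction), so new CL fraction = 1 / 1.29 = 0.7752.
fm × 0.42 + 1 − fm = 0.7752  ⇒  fm × (0.42 − 1) = −0.2248  ⇒  fm = 0.388.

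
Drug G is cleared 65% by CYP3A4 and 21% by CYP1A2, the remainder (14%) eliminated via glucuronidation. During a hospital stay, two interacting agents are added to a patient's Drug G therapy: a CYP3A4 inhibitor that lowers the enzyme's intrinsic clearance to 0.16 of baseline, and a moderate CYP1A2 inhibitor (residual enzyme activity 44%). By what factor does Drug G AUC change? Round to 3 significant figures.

CYP3A4: 0.65 × 0.16 = 0.104
CYP1A2: 0.21 × 0.44 = 0.0924
Other: 0.14 (unchanged)
CL_new/CL_old = 0.104 + 0.0924 + 0.14 = 0.3364.
Because AUC varies inversely with clearance, the combined effect is 1 / 0.3364 = 2.97.

2.97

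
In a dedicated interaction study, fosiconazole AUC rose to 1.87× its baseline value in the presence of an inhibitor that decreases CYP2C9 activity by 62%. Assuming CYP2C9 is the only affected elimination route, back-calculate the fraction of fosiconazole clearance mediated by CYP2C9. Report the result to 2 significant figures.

0.75

CL'/CL = 1 / 1.87 = 0.5348
0.38·fm + (1 − fm) = 0.5348
fm = (0.5348 − 1) / (0.38 − 1) = 0.75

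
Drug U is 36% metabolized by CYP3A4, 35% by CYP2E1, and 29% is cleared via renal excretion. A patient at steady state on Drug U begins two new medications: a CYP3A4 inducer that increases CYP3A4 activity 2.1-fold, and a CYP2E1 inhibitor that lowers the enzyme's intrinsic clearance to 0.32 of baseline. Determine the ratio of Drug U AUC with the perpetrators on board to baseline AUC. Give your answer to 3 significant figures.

0.864

CYP3A4: 0.36 × 2.1 = 0.756
CYP2E1: 0.35 × 0.32 = 0.112
Other: 0.29 (unchanged)
Relative clearance = 0.756 + 0.112 + 0.29 = 1.158.
AUC ∝ 1/CL: fold-change = 1 / 1.158 = 0.864.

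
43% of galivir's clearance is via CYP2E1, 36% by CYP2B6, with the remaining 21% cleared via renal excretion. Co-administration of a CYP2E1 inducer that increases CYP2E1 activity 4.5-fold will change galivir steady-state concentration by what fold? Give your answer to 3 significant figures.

0.399

CYP2E1: 0.43 × 4.5 = 1.935
CYP2B6: 0.36 (unchanged)
Other: 0.21 (unchanged)
New clearance relative to baseline: 1.935 + 0.36 + 0.21 = 2.505.
Since steady-state concentration ∝ 1/CL, the ratio is 1 / 2.505 = 0.399.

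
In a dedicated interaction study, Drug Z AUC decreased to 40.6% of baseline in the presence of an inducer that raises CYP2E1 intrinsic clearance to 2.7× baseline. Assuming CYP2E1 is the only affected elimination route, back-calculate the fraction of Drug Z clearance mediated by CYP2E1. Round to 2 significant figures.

Let fm be the CYP2E1 fraction. New clearance relative to baseline = fm × 2.7 + (1 − fm).
AUC ratio = 1 / (new CL fraction), so new CL fraction = 1 / 0.406 = 2.463.
fm × 2.7 + 1 − fm = 2.463  ⇒  fm × (2.7 − 1) = 1.463  ⇒  fm = 0.86.

0.86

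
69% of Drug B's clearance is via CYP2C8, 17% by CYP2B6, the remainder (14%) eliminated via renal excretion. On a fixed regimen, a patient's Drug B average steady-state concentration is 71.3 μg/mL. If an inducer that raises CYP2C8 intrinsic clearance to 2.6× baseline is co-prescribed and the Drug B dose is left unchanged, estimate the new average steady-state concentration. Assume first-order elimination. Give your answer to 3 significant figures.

33.9 μg/mL

The CYP2C8 pathway (69% of clearance) rises to 2.6× activity: 0.69 × 2.6 = 1.794.
CYP2B6 (17%) and the residual 14% are unaffected.
New clearance relative to baseline: 1.794 + 0.17 + 0.14 = 2.104.
Average steady-state concentration ∝ 1/CL, so new value = 71.3 / 2.104 = 33.9 μg/mL.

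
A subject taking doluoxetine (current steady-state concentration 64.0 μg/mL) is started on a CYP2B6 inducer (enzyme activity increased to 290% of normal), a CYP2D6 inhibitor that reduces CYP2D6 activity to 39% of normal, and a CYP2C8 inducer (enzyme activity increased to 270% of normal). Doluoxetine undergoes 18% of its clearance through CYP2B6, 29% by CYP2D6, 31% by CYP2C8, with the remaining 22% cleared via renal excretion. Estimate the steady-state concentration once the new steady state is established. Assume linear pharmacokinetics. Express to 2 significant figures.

The CYP2B6 pathway (18% of clearance) rises to 2.9× activity: 0.18 × 2.9 = 0.522.
The CYP2D6 pathway (29% of clearance) falls to 0.39× activity: 0.29 × 0.39 = 0.1131.
The CYP2C8 pathway (31% of clearance) rises to 2.7× activity: 0.31 × 2.7 = 0.837.
Non-CYP routes (22%) are unchanged.
CL_new/CL_old = 0.522 + 0.1131 + 0.837 + 0.22 = 1.6921.
Dividing the baseline by the relative clearance: 64.0 / 1.6921 = 38 μg/mL.

38 μg/mL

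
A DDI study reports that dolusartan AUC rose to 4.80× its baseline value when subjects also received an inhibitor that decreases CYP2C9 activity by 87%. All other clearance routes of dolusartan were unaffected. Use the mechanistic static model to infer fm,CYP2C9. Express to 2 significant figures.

0.91

CL'/CL = 1 / 4.80 = 0.2083
0.13·fm + (1 − fm) = 0.2083
fm = (0.2083 − 1) / (0.13 − 1) = 0.91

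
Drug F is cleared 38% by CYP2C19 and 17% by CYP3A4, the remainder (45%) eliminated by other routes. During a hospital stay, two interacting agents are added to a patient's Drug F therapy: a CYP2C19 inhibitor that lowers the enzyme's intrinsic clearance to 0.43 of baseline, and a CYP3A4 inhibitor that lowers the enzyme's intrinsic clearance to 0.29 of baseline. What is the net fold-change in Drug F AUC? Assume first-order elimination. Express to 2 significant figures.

The CYP2C19 pathway (38% of clearance) falls to 0.43× activity: 0.38 × 0.43 = 0.1634.
The CYP3A4 pathway (17% of clearance) is reduced to 0.29× activity: 0.17 × 0.29 = 0.0493.
Non-CYP routes (45%) are unchanged.
Relative clearance = 0.1634 + 0.0493 + 0.45 = 0.6627.
AUC ∝ 1/CL: fold-change = 1 / 0.6627 = 1.5.

1.5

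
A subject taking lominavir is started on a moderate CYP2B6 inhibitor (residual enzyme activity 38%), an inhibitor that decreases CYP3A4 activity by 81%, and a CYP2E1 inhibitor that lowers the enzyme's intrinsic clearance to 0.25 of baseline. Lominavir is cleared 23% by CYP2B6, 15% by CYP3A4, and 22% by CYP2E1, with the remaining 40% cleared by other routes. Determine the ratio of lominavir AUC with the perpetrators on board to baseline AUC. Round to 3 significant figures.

CYP2B6: 0.23 × 0.38 = 0.0874
CYP3A4: 0.15 × 0.19 = 0.0285
CYP2E1: 0.22 × 0.25 = 0.055
Other: 0.4 (unchanged)
CL_new/CL_old = 0.0874 + 0.0285 + 0.055 + 0.4 = 0.5709.
Net AUC ratio = 1 / 0.5709 = 1.75.

1.75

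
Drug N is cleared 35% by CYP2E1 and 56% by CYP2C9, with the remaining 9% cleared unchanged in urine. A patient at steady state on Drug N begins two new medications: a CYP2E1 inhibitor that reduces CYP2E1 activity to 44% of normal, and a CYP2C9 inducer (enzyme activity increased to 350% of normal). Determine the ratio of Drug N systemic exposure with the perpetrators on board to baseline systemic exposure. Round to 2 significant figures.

The CYP2E1 pathway (35% of clearance) falls to 0.44× activity: 0.35 × 0.44 = 0.154.
The CYP2C9 pathway (56% of clearance) increases to 3.5× activity: 0.56 × 3.5 = 1.96.
The remaining 9% of clearance is unaffected.
Relative clearance = 0.154 + 1.96 + 0.09 = 2.204.
Systemic exposure ∝ 1/CL: fold-change = 1 / 2.204 = 0.45.

0.45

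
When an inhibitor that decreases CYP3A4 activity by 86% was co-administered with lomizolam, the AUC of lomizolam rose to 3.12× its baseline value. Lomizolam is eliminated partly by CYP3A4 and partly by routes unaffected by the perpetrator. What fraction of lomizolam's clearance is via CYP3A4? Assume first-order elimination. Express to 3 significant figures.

Let x = fm,CYP3A4. Because AUC ∝ 1/CL, relative clearance fell to 1/3.12 = 0.3205.
Setting x·0.14 + (1 − x) = 0.3205 and solving: x = (0.3205 − 1)/(0.14 − 1) = 0.790.

0.790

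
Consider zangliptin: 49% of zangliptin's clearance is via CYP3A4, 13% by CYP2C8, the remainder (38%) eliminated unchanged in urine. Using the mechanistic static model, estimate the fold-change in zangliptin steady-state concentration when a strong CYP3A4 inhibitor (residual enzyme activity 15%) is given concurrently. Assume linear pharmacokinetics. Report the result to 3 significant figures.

The CYP3A4 pathway (49% of clearance) drops to 0.15× activity: 0.49 × 0.15 = 0.0735.
CYP2C8 (13%) and the residual 38% are unaffected.
Relative clearance = 0.0735 + 0.13 + 0.38 = 0.5835.
Since steady-state concentration ∝ 1/CL, the ratio is 1 / 0.5835 = 1.71.

1.71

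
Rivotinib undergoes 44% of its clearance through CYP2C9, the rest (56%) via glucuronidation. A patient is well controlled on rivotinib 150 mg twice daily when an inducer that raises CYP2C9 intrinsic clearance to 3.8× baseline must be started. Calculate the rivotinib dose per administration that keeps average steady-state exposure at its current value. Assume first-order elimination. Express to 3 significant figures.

The CYP2C9 pathway (44% of clearance) is boosted to 3.8× activity: 0.44 × 3.8 = 1.672.
The remaining 56% of clearance is unaffected.
CL_new/CL_old = 1.672 + 0.56 = 2.232.
Css,avg = (dose rate)/CL, so holding Css fixed requires dose ∝ CL: 150 × 2.232 = 335 mg.

335 mg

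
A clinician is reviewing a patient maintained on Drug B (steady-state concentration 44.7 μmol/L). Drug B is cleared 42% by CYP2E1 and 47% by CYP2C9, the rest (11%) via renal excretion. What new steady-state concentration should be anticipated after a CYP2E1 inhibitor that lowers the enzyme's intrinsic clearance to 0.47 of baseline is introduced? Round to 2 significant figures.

The CYP2E1 pathway (42% of clearance) falls to 0.47× activity: 0.42 × 0.47 = 0.1974.
CYP2C9 (47%) and the residual 11% are unaffected.
New clearance relative to baseline: 0.1974 + 0.47 + 0.11 = 0.7774.
With dosing unchanged, steady-state concentration scales as 1/CL: 44.7 / 0.7774 = 57 μmol/L.

57 μmol/L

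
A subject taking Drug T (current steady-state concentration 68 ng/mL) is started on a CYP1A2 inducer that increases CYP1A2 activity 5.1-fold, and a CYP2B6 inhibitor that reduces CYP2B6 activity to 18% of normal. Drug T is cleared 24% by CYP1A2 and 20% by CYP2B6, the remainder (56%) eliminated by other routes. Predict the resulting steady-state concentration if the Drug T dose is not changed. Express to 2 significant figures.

37 ng/mL

The CYP1A2 pathway (24% of clearance) is boosted to 5.1× activity: 0.24 × 5.1 = 1.224.
The CYP2B6 pathway (20% of clearance) drops to 0.18× activity: 0.2 × 0.18 = 0.036.
Non-CYP routes (56%) are unchanged.
Relative clearance = 1.224 + 0.036 + 0.56 = 1.82.
Steady-state concentration ∝ 1/CL: new value = 68 / 1.82 = 37 ng/mL.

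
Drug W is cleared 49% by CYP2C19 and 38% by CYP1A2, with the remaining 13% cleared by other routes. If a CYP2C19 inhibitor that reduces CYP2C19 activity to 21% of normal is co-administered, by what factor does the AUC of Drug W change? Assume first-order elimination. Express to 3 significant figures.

The CYP2C19 pathway (49% of clearance) falls to 0.21× activity: 0.49 × 0.21 = 0.1029.
CYP1A2 (38%) and the residual 13% are unaffected.
New clearance relative to baseline: 0.1029 + 0.38 + 0.13 = 0.6129.
AUC is inversely proportional to clearance, so the fold-change is 1 / 0.6129 = 1.63.

1.63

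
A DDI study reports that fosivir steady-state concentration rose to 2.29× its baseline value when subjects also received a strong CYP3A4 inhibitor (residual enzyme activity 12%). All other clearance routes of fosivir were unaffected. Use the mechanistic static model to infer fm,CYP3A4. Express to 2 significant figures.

0.64

Let x = fm,CYP3A4. Because steady-state concentration ∝ 1/CL, relative clearance fell to 1/2.29 = 0.4367.
Setting x·0.12 + (1 − x) = 0.4367 and solving: x = (0.4367 − 1)/(0.12 − 1) = 0.64.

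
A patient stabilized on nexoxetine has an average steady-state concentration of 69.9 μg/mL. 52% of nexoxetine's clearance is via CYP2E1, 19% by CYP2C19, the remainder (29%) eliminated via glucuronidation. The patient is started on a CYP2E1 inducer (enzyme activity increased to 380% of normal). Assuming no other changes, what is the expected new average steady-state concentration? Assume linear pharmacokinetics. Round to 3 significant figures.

CYP2E1: 0.52 × 3.8 = 1.976
CYP2C19: 0.19 (unchanged)
Other: 0.29 (unchanged)
Relative clearance = 1.976 + 0.19 + 0.29 = 2.456.
New average steady-state concentration = baseline ÷ relative clearance = 69.9 / 2.456 = 28.5 μg/mL.

28.5 μg/mL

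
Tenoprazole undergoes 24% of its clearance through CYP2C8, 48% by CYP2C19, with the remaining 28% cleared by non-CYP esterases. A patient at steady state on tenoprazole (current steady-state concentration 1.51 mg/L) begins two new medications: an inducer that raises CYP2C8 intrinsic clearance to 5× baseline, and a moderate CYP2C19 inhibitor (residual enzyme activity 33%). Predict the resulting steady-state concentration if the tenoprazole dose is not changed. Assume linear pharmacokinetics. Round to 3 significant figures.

0.922 mg/L

CYP2C8: 0.24 × 5 = 1.2
CYP2C19: 0.48 × 0.33 = 0.1584
Other: 0.28 (unchanged)
Relative clearance = 1.2 + 0.1584 + 0.28 = 1.6384.
Steady-state concentration ∝ 1/CL: new value = 1.51 / 1.6384 = 0.922 mg/L.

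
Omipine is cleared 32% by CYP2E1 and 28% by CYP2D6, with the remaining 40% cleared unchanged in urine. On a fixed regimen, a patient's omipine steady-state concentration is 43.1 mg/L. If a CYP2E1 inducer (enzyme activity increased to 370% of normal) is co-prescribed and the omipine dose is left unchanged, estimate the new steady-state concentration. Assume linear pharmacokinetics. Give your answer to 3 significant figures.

23.1 mg/L

The CYP2E1 pathway (32% of clearance) increases to 3.7× activity: 0.32 × 3.7 = 1.184.
CYP2D6 (28%) and the residual 40% are unaffected.
CL_new/CL_old = 1.184 + 0.28 + 0.4 = 1.864.
Steady-state concentration ∝ 1/CL, so new value = 43.1 / 1.864 = 23.1 mg/L.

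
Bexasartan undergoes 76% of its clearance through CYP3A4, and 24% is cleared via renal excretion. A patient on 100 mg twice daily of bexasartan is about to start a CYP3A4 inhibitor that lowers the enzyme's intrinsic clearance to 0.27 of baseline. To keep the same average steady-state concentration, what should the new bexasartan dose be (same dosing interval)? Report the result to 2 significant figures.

45 mg

CYP3A4: 0.76 × 0.27 = 0.2052
Other: 0.24 (unchanged)
Relative clearance = 0.2052 + 0.24 = 0.4452.
Css,avg = (dose rate)/CL, so holding Css fixed requires dose ∝ CL: 100 × 0.4452 = 45 mg.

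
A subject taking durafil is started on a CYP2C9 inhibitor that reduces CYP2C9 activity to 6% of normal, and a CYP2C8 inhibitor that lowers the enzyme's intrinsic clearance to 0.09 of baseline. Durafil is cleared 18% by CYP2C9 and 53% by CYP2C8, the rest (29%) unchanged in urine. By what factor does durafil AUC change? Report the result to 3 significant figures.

2.87

The CYP2C9 pathway (18% of clearance) drops to 0.06× activity: 0.18 × 0.06 = 0.0108.
The CYP2C8 pathway (53% of clearance) is reduced to 0.09× activity: 0.53 × 0.09 = 0.0477.
The remaining 29% of clearance is unaffected.
CL_new/CL_old = 0.0108 + 0.0477 + 0.29 = 0.3485.
Because AUC varies inversely with clearance, the combined effect is 1 / 0.3485 = 2.87.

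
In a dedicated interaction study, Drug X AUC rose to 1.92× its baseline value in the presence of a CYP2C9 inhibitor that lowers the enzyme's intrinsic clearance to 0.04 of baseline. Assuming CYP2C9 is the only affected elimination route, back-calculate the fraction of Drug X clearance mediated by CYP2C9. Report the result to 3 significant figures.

0.499

Let fm be the CYP2C9 fraction. New clearance relative to baseline = fm × 0.04 + (1 − fm).
AUC ratio = 1 / (new CL fraction), so new CL fraction = 1 / 1.92 = 0.5208.
fm × 0.04 + 1 − fm = 0.5208  ⇒  fm × (0.04 − 1) = −0.4792  ⇒  fm = 0.499.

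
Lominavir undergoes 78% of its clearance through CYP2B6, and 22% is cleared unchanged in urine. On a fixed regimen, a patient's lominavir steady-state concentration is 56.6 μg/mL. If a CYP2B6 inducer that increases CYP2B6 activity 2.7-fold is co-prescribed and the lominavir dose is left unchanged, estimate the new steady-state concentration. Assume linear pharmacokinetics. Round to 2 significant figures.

The CYP2B6 pathway (78% of clearance) is boosted to 2.7× activity: 0.78 × 2.7 = 2.106.
Non-CYP routes (22%) are unchanged.
CL_new/CL_old = 2.106 + 0.22 = 2.326.
New steady-state concentration = baseline ÷ relative clearance = 56.6 / 2.326 = 24 μg/mL.

24 μg/mL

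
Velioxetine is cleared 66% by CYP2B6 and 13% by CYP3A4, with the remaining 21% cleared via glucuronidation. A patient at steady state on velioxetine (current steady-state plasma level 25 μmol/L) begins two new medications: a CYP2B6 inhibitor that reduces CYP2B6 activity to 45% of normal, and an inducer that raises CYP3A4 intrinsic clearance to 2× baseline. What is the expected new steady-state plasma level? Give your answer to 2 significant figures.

33 μmol/L

CYP2B6: 0.66 × 0.45 = 0.297
CYP3A4: 0.13 × 2 = 0.26
Other: 0.21 (unchanged)
New clearance relative to baseline: 0.297 + 0.26 + 0.21 = 0.767.
New steady-state plasma level = 25 / 0.767 = 33 μmol/L (concentration scales inversely with clearance).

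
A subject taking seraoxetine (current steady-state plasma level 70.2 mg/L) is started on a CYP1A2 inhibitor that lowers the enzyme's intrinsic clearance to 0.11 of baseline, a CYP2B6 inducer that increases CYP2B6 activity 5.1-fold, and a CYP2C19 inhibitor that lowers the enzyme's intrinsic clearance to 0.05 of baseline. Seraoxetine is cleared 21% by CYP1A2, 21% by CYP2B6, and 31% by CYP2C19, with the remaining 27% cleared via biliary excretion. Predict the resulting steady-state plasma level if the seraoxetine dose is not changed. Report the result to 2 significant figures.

The CYP1A2 pathway (21% of clearance) is reduced to 0.11× activity: 0.21 × 0.11 = 0.0231.
The CYP2B6 pathway (21% of clearance) increases to 5.1× activity: 0.21 × 5.1 = 1.071.
The CYP2C19 pathway (31% of clearance) drops to 0.05× activity: 0.31 × 0.05 = 0.0155.
The remaining 27% of clearance is unaffected.
New clearance relative to baseline: 0.0231 + 1.071 + 0.0155 + 0.27 = 1.3796.
New steady-state plasma level = 70.2 / 1.3796 = 51 mg/L (concentration scales inversely with clearance).

51 mg/L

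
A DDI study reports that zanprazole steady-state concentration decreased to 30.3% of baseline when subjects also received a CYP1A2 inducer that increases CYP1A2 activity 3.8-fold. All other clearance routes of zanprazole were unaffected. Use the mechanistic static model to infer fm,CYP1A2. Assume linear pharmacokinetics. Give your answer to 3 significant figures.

0.822

Write x for the fraction cleared via CYP1A2. The observed steady-state concentration change means clearance rose to 1/0.303 = 3.3 of baseline.
Setting x·3.8 + (1 − x) = 3.3 and solving: x = (3.3 − 1)/(3.8 − 1) = 0.822.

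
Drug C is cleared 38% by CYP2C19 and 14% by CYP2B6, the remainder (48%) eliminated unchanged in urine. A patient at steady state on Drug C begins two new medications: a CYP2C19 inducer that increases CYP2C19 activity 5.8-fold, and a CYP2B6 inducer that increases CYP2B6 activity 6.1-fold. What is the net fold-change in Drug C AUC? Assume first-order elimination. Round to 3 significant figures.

CYP2C19: 0.38 × 5.8 = 2.204
CYP2B6: 0.14 × 6.1 = 0.854
Other: 0.48 (unchanged)
CL_new/CL_old = 2.204 + 0.854 + 0.48 = 3.538.
Because AUC varies inversely with clearance, the combined effect is 1 / 3.538 = 0.283.

0.283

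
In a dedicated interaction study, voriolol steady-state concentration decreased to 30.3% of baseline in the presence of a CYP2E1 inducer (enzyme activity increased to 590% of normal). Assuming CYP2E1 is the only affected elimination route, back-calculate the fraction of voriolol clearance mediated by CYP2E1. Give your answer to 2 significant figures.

Write x for the fraction cleared via CYP2E1. The observed steady-state concentration change means clearance rose to 1/0.303 = 3.3 of baseline.
Setting x·5.9 + (1 − x) = 3.3 and solving: x = (3.3 − 1)/(5.9 − 1) = 0.47.

0.47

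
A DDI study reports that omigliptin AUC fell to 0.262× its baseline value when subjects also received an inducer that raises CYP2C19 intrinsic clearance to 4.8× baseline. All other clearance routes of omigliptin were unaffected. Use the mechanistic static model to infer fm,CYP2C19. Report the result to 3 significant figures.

0.741

Write x for the fraction cleared via CYP2C19. The observed AUC change means clearance rose to 1/0.262 = 3.817 of baseline.
Only the CYP2C19 route changed, so 3.817 = x·4.8 + (1 − x), giving x = 0.741.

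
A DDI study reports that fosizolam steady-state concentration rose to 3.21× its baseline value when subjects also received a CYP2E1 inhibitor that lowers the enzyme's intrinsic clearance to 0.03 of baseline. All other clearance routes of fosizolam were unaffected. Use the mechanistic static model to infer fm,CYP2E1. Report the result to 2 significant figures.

Call the CYP2E1 fraction fm. After the interaction, CL_new/CL_old = fm × 0.03 + (1 − fm).
Steady-state concentration ratio = 1 / (new CL fraction), so new CL fraction = 1 / 3.21 = 0.3115.
fm × 0.03 + 1 − fm = 0.3115  ⇒  fm × (0.03 − 1) = −0.6885  ⇒  fm = 0.71.

0.71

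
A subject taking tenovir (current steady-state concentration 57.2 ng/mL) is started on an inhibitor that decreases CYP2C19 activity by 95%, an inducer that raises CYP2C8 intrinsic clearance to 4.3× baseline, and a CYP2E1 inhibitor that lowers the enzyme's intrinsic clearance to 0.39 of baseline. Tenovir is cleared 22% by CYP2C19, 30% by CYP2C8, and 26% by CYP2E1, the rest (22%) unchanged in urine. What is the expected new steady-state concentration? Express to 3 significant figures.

35.3 ng/mL

The CYP2C19 pathway (22% of clearance) is reduced to 0.05× activity: 0.22 × 0.05 = 0.011.
The CYP2C8 pathway (30% of clearance) rises to 4.3× activity: 0.3 × 4.3 = 1.29.
The CYP2E1 pathway (26% of clearance) falls to 0.39× activity: 0.26 × 0.39 = 0.1014.
The remaining 22% of clearance is unaffected.
CL_new/CL_old = 0.011 + 1.29 + 0.1014 + 0.22 = 1.6224.
Dividing the baseline by the relative clearance: 57.2 / 1.6224 = 35.3 ng/mL.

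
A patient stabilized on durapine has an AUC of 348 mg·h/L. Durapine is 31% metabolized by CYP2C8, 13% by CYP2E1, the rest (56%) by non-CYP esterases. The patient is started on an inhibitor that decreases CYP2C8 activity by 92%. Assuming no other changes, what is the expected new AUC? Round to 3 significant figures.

CYP2C8: 0.31 × 0.08 = 0.0248
CYP2E1: 0.13 (unchanged)
Other: 0.56 (unchanged)
New clearance relative to baseline: 0.0248 + 0.13 + 0.56 = 0.7148.
AUC ∝ 1/CL, so new value = 348 / 0.7148 = 487 mg·h/L.

487 mg·h/L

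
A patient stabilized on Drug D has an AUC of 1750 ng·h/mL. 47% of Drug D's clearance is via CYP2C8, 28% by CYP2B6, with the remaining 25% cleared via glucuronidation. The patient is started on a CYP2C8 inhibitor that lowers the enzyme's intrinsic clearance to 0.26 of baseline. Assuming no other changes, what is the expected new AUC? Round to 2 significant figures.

2.7 × 10³ ng·h/mL

The CYP2C8 pathway (47% of clearance) is reduced to 0.26× activity: 0.47 × 0.26 = 0.1222.
CYP2B6 (28%) and the residual 25% are unaffected.
CL_new/CL_old = 0.1222 + 0.28 + 0.25 = 0.6522.
With dosing unchanged, AUC scales as 1/CL: 1750 / 0.6522 = 2.7 × 10³ ng·h/mL.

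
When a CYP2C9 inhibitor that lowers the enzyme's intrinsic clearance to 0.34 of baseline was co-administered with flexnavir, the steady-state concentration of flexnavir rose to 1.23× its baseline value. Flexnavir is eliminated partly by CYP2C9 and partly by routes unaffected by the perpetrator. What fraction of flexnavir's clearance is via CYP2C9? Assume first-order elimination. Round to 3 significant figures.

Let x = fm,CYP2C9. Because steady-state concentration ∝ 1/CL, relative clearance fell to 1/1.23 = 0.813.
Only the CYP2C9 route changed, so 0.813 = x·0.34 + (1 − x), giving x = 0.283.

0.283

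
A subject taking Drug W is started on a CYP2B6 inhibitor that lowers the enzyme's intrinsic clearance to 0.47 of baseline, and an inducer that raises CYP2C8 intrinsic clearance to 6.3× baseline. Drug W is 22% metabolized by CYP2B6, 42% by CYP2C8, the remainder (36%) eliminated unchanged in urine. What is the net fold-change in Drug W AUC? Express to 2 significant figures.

CYP2B6: 0.22 × 0.47 = 0.1034
CYP2C8: 0.42 × 6.3 = 2.646
Other: 0.36 (unchanged)
CL_new/CL_old = 0.1034 + 2.646 + 0.36 = 3.1094.
Net AUC ratio = 1 / 3.1094 = 0.32.

0.32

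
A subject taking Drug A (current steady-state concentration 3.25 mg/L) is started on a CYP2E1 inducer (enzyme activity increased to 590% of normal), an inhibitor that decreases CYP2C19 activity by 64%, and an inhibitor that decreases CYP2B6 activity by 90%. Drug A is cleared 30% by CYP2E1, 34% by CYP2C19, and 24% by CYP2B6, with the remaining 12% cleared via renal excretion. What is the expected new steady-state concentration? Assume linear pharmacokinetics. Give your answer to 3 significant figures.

CYP2E1: 0.3 × 5.9 = 1.77
CYP2C19: 0.34 × 0.36 = 0.1224
CYP2B6: 0.24 × 0.1 = 0.024
Other: 0.12 (unchanged)
Relative clearance = 1.77 + 0.1224 + 0.024 + 0.12 = 2.0364.
Dividing the baseline by the relative clearance: 3.25 / 2.0364 = 1.60 mg/L.

1.60 mg/L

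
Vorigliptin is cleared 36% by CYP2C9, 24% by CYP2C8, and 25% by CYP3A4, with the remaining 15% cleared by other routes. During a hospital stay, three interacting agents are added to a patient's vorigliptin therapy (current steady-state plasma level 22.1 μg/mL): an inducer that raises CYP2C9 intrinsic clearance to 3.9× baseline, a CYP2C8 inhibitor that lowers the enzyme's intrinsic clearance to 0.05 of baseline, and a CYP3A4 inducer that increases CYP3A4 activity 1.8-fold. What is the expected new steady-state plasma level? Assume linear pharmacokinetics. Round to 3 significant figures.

11.0 μg/mL

The CYP2C9 pathway (36% of clearance) rises to 3.9× activity: 0.36 × 3.9 = 1.404.
The CYP2C8 pathway (24% of clearance) drops to 0.05× activity: 0.24 × 0.05 = 0.012.
The CYP3A4 pathway (25% of clearance) is boosted to 1.8× activity: 0.25 × 1.8 = 0.45.
Non-CYP routes (15%) are unchanged.
CL_new/CL_old = 1.404 + 0.012 + 0.45 + 0.15 = 2.016.
Steady-state plasma level ∝ 1/CL: new value = 22.1 / 2.016 = 11.0 μg/mL.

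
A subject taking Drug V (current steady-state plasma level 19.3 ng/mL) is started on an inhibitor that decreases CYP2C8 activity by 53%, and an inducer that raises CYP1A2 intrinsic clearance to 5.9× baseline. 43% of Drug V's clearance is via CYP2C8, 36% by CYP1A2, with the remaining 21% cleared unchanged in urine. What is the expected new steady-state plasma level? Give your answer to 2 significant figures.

7.6 ng/mL

The CYP2C8 pathway (43% of clearance) falls to 0.47× activity: 0.43 × 0.47 = 0.2021.
The CYP1A2 pathway (36% of clearance) increases to 5.9× activity: 0.36 × 5.9 = 2.124.
Non-CYP routes (21%) are unchanged.
CL_new/CL_old = 0.2021 + 2.124 + 0.21 = 2.5361.
New steady-state plasma level = 19.3 / 2.5361 = 7.6 ng/mL (concentration scales inversely with clearance).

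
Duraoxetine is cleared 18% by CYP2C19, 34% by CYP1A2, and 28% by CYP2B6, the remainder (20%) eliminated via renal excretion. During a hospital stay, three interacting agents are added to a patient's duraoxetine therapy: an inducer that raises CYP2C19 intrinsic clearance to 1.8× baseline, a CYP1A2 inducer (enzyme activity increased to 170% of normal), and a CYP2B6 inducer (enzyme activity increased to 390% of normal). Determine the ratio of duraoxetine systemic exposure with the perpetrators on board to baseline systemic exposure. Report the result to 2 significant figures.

0.46

The CYP2C19 pathway (18% of clearance) is boosted to 1.8× activity: 0.18 × 1.8 = 0.324.
The CYP1A2 pathway (34% of clearance) increases to 1.7× activity: 0.34 × 1.7 = 0.578.
The CYP2B6 pathway (28% of clearance) rises to 3.9× activity: 0.28 × 3.9 = 1.092.
The remaining 20% of clearance is unaffected.
Relative clearance = 0.324 + 0.578 + 1.092 + 0.2 = 2.194.
Systemic exposure ∝ 1/CL: fold-change = 1 / 2.194 = 0.46.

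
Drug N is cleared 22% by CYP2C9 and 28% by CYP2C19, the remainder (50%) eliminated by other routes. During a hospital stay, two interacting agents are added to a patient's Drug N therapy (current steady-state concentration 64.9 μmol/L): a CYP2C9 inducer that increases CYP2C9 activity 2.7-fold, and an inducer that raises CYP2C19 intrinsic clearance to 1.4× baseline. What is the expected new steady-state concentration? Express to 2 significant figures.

44 μmol/L

The CYP2C9 pathway (22% of clearance) increases to 2.7× activity: 0.22 × 2.7 = 0.594.
The CYP2C19 pathway (28% of clearance) is boosted to 1.4× activity: 0.28 × 1.4 = 0.392.
Non-CYP routes (50%) are unchanged.
New clearance relative to baseline: 0.594 + 0.392 + 0.5 = 1.486.
New steady-state concentration = 64.9 / 1.486 = 44 μmol/L (concentration scales inversely with clearance).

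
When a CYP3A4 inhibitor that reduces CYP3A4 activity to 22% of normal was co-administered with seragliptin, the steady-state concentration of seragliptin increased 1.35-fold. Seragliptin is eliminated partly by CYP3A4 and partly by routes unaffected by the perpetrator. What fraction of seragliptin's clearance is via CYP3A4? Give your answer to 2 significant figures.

0.33

Call the CYP3A4 fraction fm. After the interaction, CL_new/CL_old = fm × 0.22 + (1 − fm).
Steady-state concentration ratio = 1 / (new CL fraction), so new CL fraction = 1 / 1.35 = 0.7407.
fm × 0.22 + 1 − fm = 0.7407  ⇒  fm × (0.22 − 1) = −0.2593  ⇒  fm = 0.33.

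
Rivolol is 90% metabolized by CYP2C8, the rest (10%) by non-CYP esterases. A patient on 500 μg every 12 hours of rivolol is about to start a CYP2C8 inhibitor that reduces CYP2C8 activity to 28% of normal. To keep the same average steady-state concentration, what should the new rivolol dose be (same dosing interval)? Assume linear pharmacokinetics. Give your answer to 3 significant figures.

The CYP2C8 pathway (90% of clearance) drops to 0.28× activity: 0.9 × 0.28 = 0.252.
The remaining 10% of clearance is unaffected.
Relative clearance = 0.252 + 0.1 = 0.352.
Exposure is unchanged when dose changes in proportion to clearance. New dose = 500 μg × 0.352 = 176 μg.

176 μg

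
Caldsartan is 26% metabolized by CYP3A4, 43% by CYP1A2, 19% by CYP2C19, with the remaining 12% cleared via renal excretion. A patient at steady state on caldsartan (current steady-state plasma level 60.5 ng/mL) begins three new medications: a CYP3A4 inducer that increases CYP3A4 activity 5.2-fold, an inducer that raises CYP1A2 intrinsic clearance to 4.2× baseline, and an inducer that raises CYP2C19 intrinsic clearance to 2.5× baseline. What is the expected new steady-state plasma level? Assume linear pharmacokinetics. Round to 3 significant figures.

16.1 ng/mL

CYP3A4: 0.26 × 5.2 = 1.352
CYP1A2: 0.43 × 4.2 = 1.806
CYP2C19: 0.19 × 2.5 = 0.475
Other: 0.12 (unchanged)
CL_new/CL_old = 1.352 + 1.806 + 0.475 + 0.12 = 3.753.
Dividing the baseline by the relative clearance: 60.5 / 3.753 = 16.1 ng/mL.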